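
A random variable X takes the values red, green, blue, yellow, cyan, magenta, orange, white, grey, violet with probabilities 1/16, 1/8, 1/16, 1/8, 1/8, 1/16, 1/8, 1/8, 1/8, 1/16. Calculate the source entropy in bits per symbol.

3.25 bits

Each probability is a power of 1/2, so log₂(1/p) is an integer.
H = Σ p·log₂(1/p) = 1/16·4 + 1/8·3 + 1/16·4 + 1/8·3 + 1/8·3 + 1/16·4 + 1/8·3 + 1/8·3 + 1/8·3 + 1/16·4 = 3.25 bits.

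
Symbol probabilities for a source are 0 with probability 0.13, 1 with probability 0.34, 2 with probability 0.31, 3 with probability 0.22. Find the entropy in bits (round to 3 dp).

H = −Σ pᵢ log₂ pᵢ.
−0.13·log₂(0.13) = 0.3826
−0.34·log₂(0.34) = 0.5292
−0.31·log₂(0.31) = 0.5238
−0.22·log₂(0.22) = 0.4806
Sum ≈ 1.9162 → 1.916 bits.

1.916 bits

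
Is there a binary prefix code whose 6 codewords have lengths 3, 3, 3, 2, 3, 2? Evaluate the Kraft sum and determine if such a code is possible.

With common denominator 2^3 = 8: Σ 2^(−ℓᵢ) = 1/8 + 1/8 + 1/8 + 2/8 + 1/8 + 2/8 = 8/8 = 1.
Kraft's inequality requires Σ ≤ 1; here Σ = 1 ≤ 1, so such a prefix code exists.

1; yes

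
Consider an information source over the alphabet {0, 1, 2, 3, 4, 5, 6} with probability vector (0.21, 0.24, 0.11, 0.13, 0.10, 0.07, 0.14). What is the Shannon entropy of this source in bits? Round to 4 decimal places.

2.6977 bits

H = −Σ pᵢ log₂ pᵢ.
−0.21·log₂(0.21) = 0.4728
−0.24·log₂(0.24) = 0.4941
−0.11·log₂(0.11) = 0.3503
−0.13·log₂(0.13) = 0.3826
−0.10·log₂(0.10) = 0.3322
−0.07·log₂(0.07) = 0.2686
−0.14·log₂(0.14) = 0.3971
Sum ≈ 2.6977 → 2.6977 bits.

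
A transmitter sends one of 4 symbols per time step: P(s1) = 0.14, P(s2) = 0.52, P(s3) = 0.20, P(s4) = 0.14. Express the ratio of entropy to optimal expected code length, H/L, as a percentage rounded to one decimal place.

99.4%

Entropy H = −Σ p log₂ p ≈ 1.7492 bits.
Huffman merges: 7/50+7/50→7/25; 1/5+7/25→12/25; 12/25+13/25→1. L = 44/25 ≈ 1.7600.
Efficiency = H/L = 1.7492/1.7600 = 99.4%.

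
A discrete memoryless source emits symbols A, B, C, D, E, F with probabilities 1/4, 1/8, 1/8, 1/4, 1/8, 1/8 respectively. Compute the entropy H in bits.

Each probability is a power of 1/2, so log₂(1/p) is an integer.
H = Σ p·log₂(1/p) = 1/4·2 + 1/8·3 + 1/8·3 + 1/4·2 + 1/8·3 + 1/8·3 = 2.5 bits.

2.5 bits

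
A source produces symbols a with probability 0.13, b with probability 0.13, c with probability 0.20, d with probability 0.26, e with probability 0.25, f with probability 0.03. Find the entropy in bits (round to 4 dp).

H = −Σ pᵢ log₂ pᵢ.
−0.13·log₂(0.13) = 0.3826
−0.13·log₂(0.13) = 0.3826
−0.20·log₂(0.20) = 0.4644
−0.26·log₂(0.26) = 0.5053
−0.25·log₂(0.25) = 0.5000
−0.03·log₂(0.03) = 0.1518
Sum ≈ 2.3867 → 2.3867 bits.

2.3867 bits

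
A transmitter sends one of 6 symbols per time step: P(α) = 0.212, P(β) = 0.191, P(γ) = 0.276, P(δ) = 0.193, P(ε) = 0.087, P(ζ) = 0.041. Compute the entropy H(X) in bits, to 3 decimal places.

H = −Σ pᵢ log₂ pᵢ.
−0.212·log₂(0.212) = 0.4744
−0.191·log₂(0.191) = 0.4562
−0.276·log₂(0.276) = 0.5126
−0.193·log₂(0.193) = 0.4581
−0.087·log₂(0.087) = 0.3065
−0.041·log₂(0.041) = 0.1889
Sum ≈ 2.3967 → 2.397 bits.

2.397 bits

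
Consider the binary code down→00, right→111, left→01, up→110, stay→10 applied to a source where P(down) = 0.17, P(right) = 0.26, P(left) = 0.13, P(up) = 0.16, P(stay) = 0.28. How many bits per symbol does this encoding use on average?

L̄ = Σ pᵢ·ℓᵢ = 0.17·2 + 0.26·3 + 0.13·2 + 0.16·3 + 0.28·2 = 2.42 bits/symbol.

2.42 bits/symbol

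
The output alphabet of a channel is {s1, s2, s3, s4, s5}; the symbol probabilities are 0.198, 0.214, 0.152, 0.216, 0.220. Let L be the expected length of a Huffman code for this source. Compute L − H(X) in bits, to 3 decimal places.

0.040 bits

Entropy H = −Σ p log₂ p ≈ 2.3099 bits.
Huffman merges: 19/125+99/500→7/20; 107/500+27/125→43/100; 11/50+7/20→57/100; 43/100+57/100→1. L = 47/20 ≈ 2.3500.
L − H = 2.3500 − 2.3099 = 0.040 bits.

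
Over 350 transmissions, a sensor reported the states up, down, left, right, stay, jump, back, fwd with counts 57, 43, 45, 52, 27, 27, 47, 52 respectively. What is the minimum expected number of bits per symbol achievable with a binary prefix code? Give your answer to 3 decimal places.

Probabilities are the counts divided by 350.
Repeatedly combine the two least-probable nodes; the expected code length is the sum of the merged weights.
merge 27/350 + 27/350 → 27/175
merge 43/350 + 9/70 → 44/175
merge 47/350 + 26/175 → 99/350
merge 26/175 + 27/175 → 53/175
merge 57/350 + 44/175 → 29/70
merge 99/350 + 53/175 → 41/70
merge 29/70 + 41/70 → 1
L = 27/175 + 44/175 + 99/350 + 53/175 + 29/70 + 41/70 + 1 = 1047/350 ≈ 2.991 bits/symbol.

2.991 bits/symbol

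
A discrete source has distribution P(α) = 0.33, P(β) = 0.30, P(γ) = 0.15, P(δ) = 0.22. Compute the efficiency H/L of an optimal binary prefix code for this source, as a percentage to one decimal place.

Entropy H = −Σ p log₂ p ≈ 1.9400 bits.
Huffman merges: 3/20+11/50→37/100; 3/10+33/100→63/100; 37/100+63/100→1. L = 2 ≈ 2.0000.
Efficiency = H/L = 1.9400/2.0000 = 97.0%.

97.0%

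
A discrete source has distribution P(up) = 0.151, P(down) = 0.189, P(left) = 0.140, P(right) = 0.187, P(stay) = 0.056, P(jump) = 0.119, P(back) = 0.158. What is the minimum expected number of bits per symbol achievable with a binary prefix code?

2.799 bits/symbol

Repeatedly combine the two least-probable nodes; the expected code length is the sum of the merged weights.
merge 7/125 + 119/1000 → 7/40
merge 7/50 + 151/1000 → 291/1000
merge 79/500 + 7/40 → 333/1000
merge 187/1000 + 189/1000 → 47/125
merge 291/1000 + 333/1000 → 78/125
merge 47/125 + 78/125 → 1
L = 7/40 + 291/1000 + 333/1000 + 47/125 + 78/125 + 1 = 2799/1000 = 2.799 bits/symbol.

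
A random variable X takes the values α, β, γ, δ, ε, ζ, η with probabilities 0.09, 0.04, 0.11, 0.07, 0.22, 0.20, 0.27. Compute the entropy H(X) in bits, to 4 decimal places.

H = −Σ pᵢ log₂ pᵢ.
−0.09·log₂(0.09) = 0.3127
−0.04·log₂(0.04) = 0.1858
−0.11·log₂(0.11) = 0.3503
−0.07·log₂(0.07) = 0.2686
−0.22·log₂(0.22) = 0.4806
−0.20·log₂(0.20) = 0.4644
−0.27·log₂(0.27) = 0.5100
Sum ≈ 2.5722 → 2.5722 bits.

2.5722 bits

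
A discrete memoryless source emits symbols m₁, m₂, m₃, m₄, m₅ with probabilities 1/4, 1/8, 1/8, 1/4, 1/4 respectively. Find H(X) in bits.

Each probability is a power of 1/2, so log₂(1/p) is an integer.
H = Σ p·log₂(1/p) = 1/4·2 + 1/8·3 + 1/8·3 + 1/4·2 + 1/4·2 = 2.25 bits.

2.25 bits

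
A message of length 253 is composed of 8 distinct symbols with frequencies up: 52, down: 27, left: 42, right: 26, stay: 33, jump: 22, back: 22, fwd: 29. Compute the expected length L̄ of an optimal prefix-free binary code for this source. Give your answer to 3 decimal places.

2.968 bits/symbol

Probabilities are the counts divided by 253.
Repeatedly combine the two least-probable nodes; the expected code length is the sum of the merged weights.
merge 2/23 + 2/23 → 4/23
merge 26/253 + 27/253 → 53/253
merge 29/253 + 3/23 → 62/253
merge 42/253 + 4/23 → 86/253
merge 52/253 + 53/253 → 105/253
merge 62/253 + 86/253 → 148/253
merge 105/253 + 148/253 → 1
L = 4/23 + 53/253 + 62/253 + 86/253 + 105/253 + 148/253 + 1 = 751/253 ≈ 2.968 bits/symbol.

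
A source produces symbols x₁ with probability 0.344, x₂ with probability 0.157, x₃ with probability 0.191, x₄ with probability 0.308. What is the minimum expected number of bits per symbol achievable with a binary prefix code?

2 bits/symbol

Repeatedly combine the two least-probable nodes; the expected code length is the sum of the merged weights.
merge 157/1000 + 191/1000 → 87/250
merge 77/250 + 43/125 → 163/250
merge 87/250 + 163/250 → 1
L = 87/250 + 163/250 + 1 = 2 bits/symbol.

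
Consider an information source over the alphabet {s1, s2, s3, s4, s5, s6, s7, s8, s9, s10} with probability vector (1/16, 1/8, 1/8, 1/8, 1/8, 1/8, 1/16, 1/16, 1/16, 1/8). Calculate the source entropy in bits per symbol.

Each probability is a power of 1/2, so log₂(1/p) is an integer.
H = Σ p·log₂(1/p) = 1/16·4 + 1/8·3 + 1/8·3 + 1/8·3 + 1/8·3 + 1/8·3 + 1/16·4 + 1/16·4 + 1/16·4 + 1/8·3 = 3.25 bits.

3.25 bits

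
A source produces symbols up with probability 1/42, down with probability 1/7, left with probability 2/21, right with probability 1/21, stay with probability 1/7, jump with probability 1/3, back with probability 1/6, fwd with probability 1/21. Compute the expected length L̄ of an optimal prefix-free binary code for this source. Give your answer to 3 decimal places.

2.690 bits/symbol

Repeatedly combine the two least-probable nodes; the expected code length is the sum of the merged weights.
merge 1/42 + 1/21 → 1/14
merge 1/21 + 1/14 → 5/42
merge 2/21 + 5/42 → 3/14
merge 1/7 + 1/7 → 2/7
merge 1/6 + 3/14 → 8/21
merge 2/7 + 1/3 → 13/21
merge 8/21 + 13/21 → 1
L = 1/14 + 5/42 + 3/14 + 2/7 + 8/21 + 13/21 + 1 = 113/42 ≈ 2.690 bits/symbol.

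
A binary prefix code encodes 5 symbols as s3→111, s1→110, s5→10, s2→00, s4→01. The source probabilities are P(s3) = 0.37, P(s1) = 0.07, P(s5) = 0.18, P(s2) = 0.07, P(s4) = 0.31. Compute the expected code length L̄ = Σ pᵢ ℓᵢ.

2.44 bits/symbol

L̄ = Σ pᵢ·ℓᵢ = 0.37·3 + 0.07·3 + 0.18·2 + 0.07·2 + 0.31·2 = 2.44 bits/symbol.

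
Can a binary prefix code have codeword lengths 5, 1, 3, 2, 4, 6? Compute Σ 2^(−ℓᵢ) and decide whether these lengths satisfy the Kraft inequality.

0.984375; yes

With common denominator 2^6 = 64: Σ 2^(−ℓᵢ) = 2/64 + 32/64 + 8/64 + 16/64 + 4/64 + 1/64 = 63/64 = 0.984375.
Kraft's inequality requires Σ ≤ 1; here Σ = 0.984375 ≤ 1, so such a prefix code exists.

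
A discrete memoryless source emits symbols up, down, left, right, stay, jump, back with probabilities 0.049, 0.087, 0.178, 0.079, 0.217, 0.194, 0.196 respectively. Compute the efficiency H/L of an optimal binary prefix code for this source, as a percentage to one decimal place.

97.6%

Entropy H = −Σ p log₂ p ≈ 2.6503 bits.
Huffman merges: 49/1000+79/1000→16/125; 87/1000+16/125→43/200; 89/500+97/500→93/250; 49/250+43/200→411/1000; 217/1000+93/250→589/1000; 411/1000+589/1000→1. L = 543/200 ≈ 2.7150.
Efficiency = H/L = 2.6503/2.7150 = 97.6%.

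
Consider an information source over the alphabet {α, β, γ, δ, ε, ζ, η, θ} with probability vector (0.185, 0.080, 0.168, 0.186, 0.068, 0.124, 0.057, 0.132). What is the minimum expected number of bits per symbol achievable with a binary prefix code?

2.939 bits/symbol

Repeatedly combine the two least-probable nodes; the expected code length is the sum of the merged weights.
merge 57/1000 + 17/250 → 1/8
merge 2/25 + 31/250 → 51/250
merge 1/8 + 33/250 → 257/1000
merge 21/125 + 37/200 → 353/1000
merge 93/500 + 51/250 → 39/100
merge 257/1000 + 353/1000 → 61/100
merge 39/100 + 61/100 → 1
L = 1/8 + 51/250 + 257/1000 + 353/1000 + 39/100 + 61/100 + 1 = 2939/1000 = 2.939 bits/symbol.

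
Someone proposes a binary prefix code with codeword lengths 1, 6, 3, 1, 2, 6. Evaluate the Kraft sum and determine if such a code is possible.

With common denominator 2^6 = 64: Σ 2^(−ℓᵢ) = 32/64 + 1/64 + 8/64 + 32/64 + 16/64 + 1/64 = 90/64 = 1.40625.
Kraft's inequality requires Σ ≤ 1; here Σ = 1.40625 > 1, so no such prefix code exists.

1.40625; no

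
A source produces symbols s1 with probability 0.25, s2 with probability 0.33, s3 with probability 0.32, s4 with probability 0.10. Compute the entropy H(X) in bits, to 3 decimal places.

1.886 bits

H = −Σ pᵢ log₂ pᵢ.
−0.25·log₂(0.25) = 0.5000
−0.33·log₂(0.33) = 0.5278
−0.32·log₂(0.32) = 0.5260
−0.10·log₂(0.10) = 0.3322
Sum ≈ 1.8860 → 1.886 bits.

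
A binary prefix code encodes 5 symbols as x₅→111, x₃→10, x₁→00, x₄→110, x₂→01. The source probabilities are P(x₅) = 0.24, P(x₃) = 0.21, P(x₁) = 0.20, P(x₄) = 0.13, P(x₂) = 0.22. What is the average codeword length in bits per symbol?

2.37 bits/symbol

L̄ = Σ pᵢ·ℓᵢ = 0.24·3 + 0.21·2 + 0.20·2 + 0.13·3 + 0.22·2 = 2.37 bits/symbol.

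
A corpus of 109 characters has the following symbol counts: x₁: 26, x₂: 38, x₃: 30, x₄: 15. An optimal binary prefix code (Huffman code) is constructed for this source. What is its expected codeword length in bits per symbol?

2 bits/symbol

Probabilities are the counts divided by 109.
Repeatedly combine the two least-probable nodes; the expected code length is the sum of the merged weights.
merge 15/109 + 26/109 → 41/109
merge 30/109 + 38/109 → 68/109
merge 41/109 + 68/109 → 1
L = 41/109 + 68/109 + 1 = 2 bits/symbol.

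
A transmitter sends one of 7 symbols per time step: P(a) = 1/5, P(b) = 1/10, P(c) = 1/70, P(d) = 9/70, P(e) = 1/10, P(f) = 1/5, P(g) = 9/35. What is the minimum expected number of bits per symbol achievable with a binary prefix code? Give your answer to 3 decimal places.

Repeatedly combine the two least-probable nodes; the expected code length is the sum of the merged weights.
merge 1/70 + 1/10 → 4/35
merge 1/10 + 4/35 → 3/14
merge 9/70 + 1/5 → 23/70
merge 1/5 + 3/14 → 29/70
merge 9/35 + 23/70 → 41/70
merge 29/70 + 41/70 → 1
L = 4/35 + 3/14 + 23/70 + 29/70 + 41/70 + 1 = 93/35 ≈ 2.657 bits/symbol.

2.657 bits/symbol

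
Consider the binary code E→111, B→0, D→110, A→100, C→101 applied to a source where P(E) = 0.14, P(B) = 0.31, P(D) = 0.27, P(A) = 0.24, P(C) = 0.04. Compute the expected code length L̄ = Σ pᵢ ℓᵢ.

2.38 bits/symbol

L̄ = Σ pᵢ·ℓᵢ = 0.14·3 + 0.31·1 + 0.27·3 + 0.24·3 + 0.04·3 = 2.38 bits/symbol.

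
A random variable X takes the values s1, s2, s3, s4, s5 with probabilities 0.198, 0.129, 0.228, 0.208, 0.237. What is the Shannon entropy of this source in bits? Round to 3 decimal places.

2.294 bits

H = −Σ pᵢ log₂ pᵢ.
−0.198·log₂(0.198) = 0.4626
−0.129·log₂(0.129) = 0.3811
−0.228·log₂(0.228) = 0.4863
−0.208·log₂(0.208) = 0.4712
−0.237·log₂(0.237) = 0.4923
Sum ≈ 2.2935 → 2.294 bits.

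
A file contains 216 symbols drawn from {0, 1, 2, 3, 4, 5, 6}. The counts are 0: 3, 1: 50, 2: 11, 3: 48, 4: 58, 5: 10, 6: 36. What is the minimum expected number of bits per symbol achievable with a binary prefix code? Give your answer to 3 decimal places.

Probabilities are the counts divided by 216.
Repeatedly combine the two least-probable nodes; the expected code length is the sum of the merged weights.
merge 1/72 + 5/108 → 13/216
merge 11/216 + 13/216 → 1/9
merge 1/9 + 1/6 → 5/18
merge 2/9 + 25/108 → 49/108
merge 29/108 + 5/18 → 59/108
merge 49/108 + 59/108 → 1
L = 13/216 + 1/9 + 5/18 + 49/108 + 59/108 + 1 = 529/216 ≈ 2.449 bits/symbol.

2.449 bits/symbol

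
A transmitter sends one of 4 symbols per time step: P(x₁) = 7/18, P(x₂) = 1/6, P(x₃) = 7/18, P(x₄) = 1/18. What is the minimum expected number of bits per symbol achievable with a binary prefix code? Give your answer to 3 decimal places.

1.833 bits/symbol

Repeatedly combine the two least-probable nodes; the expected code length is the sum of the merged weights.
merge 1/18 + 1/6 → 2/9
merge 2/9 + 7/18 → 11/18
merge 7/18 + 11/18 → 1
L = 2/9 + 11/18 + 1 = 11/6 ≈ 1.833 bits/symbol.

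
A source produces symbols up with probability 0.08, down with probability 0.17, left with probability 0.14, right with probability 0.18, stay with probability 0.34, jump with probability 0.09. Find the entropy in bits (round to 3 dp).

2.410 bits

H = −Σ pᵢ log₂ pᵢ.
−0.08·log₂(0.08) = 0.2915
−0.17·log₂(0.17) = 0.4346
−0.14·log₂(0.14) = 0.3971
−0.18·log₂(0.18) = 0.4453
−0.34·log₂(0.34) = 0.5292
−0.09·log₂(0.09) = 0.3127
Sum ≈ 2.4103 → 2.410 bits.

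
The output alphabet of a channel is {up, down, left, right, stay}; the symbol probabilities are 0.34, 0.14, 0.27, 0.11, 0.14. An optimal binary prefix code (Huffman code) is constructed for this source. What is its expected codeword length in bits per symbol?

Repeatedly combine the two least-probable nodes; the expected code length is the sum of the merged weights.
merge 11/100 + 7/50 → 1/4
merge 7/50 + 1/4 → 39/100
merge 27/100 + 17/50 → 61/100
merge 39/100 + 61/100 → 1
L = 1/4 + 39/100 + 61/100 + 1 = 9/4 = 2.25 bits/symbol.

2.25 bits/symbol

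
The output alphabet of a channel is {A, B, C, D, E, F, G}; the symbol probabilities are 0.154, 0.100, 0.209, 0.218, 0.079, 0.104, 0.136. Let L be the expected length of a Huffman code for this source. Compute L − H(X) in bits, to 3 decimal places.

0.033 bits

Entropy H = −Σ p log₂ p ≈ 2.7193 bits.
Huffman merges: 79/1000+1/10→179/1000; 13/125+17/125→6/25; 77/500+179/1000→333/1000; 209/1000+109/500→427/1000; 6/25+333/1000→573/1000; 427/1000+573/1000→1. L = 344/125 ≈ 2.7520.
L − H = 2.7520 − 2.7193 = 0.033 bits.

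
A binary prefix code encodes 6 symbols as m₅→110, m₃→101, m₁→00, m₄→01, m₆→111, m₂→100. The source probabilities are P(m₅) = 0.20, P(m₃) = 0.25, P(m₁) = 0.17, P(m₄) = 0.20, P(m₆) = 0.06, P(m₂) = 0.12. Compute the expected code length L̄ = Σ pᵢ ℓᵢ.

2.63 bits/symbol

L̄ = Σ pᵢ·ℓᵢ = 0.20·3 + 0.25·3 + 0.17·2 + 0.20·2 + 0.06·3 + 0.12·3 = 2.63 bits/symbol.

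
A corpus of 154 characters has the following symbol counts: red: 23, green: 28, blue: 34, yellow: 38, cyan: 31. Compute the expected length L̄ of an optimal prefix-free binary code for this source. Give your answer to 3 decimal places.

2.331 bits/symbol

Probabilities are the counts divided by 154.
Repeatedly combine the two least-probable nodes; the expected code length is the sum of the merged weights.
merge 23/154 + 2/11 → 51/154
merge 31/154 + 17/77 → 65/154
merge 19/77 + 51/154 → 89/154
merge 65/154 + 89/154 → 1
L = 51/154 + 65/154 + 89/154 + 1 = 359/154 ≈ 2.331 bits/symbol.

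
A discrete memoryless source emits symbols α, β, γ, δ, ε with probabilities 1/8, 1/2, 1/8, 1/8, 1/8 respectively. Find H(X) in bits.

Each probability is a power of 1/2, so log₂(1/p) is an integer.
H = Σ p·log₂(1/p) = 1/8·3 + 1/2·1 + 1/8·3 + 1/8·3 + 1/8·3 = 2 bits.

2 bits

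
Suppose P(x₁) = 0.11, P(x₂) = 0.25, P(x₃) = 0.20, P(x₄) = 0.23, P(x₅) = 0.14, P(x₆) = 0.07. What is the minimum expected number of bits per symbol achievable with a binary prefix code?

2.5 bits/symbol

Repeatedly combine the two least-probable nodes; the expected code length is the sum of the merged weights.
merge 7/100 + 11/100 → 9/50
merge 7/50 + 9/50 → 8/25
merge 1/5 + 23/100 → 43/100
merge 1/4 + 8/25 → 57/100
merge 43/100 + 57/100 → 1
L = 9/50 + 8/25 + 43/100 + 57/100 + 1 = 5/2 = 2.5 bits/symbol.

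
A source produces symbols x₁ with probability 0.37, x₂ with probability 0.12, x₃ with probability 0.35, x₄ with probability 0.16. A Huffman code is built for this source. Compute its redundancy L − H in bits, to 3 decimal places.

Entropy H = −Σ p log₂ p ≈ 1.8509 bits.
Huffman merges: 3/25+4/25→7/25; 7/25+7/20→63/100; 37/100+63/100→1. L = 191/100 ≈ 1.9100.
L − H = 1.9100 − 1.8509 = 0.059 bits.

0.059 bits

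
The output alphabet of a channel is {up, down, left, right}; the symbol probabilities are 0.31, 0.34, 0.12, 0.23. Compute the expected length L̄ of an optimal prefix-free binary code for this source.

Repeatedly combine the two least-probable nodes; the expected code length is the sum of the merged weights.
merge 3/25 + 23/100 → 7/20
merge 31/100 + 17/50 → 13/20
merge 7/20 + 13/20 → 1
L = 7/20 + 13/20 + 1 = 2 bits/symbol.

2 bits/symbol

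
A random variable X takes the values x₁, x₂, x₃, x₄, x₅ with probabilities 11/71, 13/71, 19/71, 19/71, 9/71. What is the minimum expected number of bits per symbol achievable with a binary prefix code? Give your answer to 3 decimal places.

Repeatedly combine the two least-probable nodes; the expected code length is the sum of the merged weights.
merge 9/71 + 11/71 → 20/71
merge 13/71 + 19/71 → 32/71
merge 19/71 + 20/71 → 39/71
merge 32/71 + 39/71 → 1
L = 20/71 + 32/71 + 39/71 + 1 = 162/71 ≈ 2.282 bits/symbol.

2.282 bits/symbol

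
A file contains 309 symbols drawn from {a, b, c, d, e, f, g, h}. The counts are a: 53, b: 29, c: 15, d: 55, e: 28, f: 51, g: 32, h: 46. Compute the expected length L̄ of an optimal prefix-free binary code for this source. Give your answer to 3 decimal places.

Probabilities are the counts divided by 309.
Repeatedly combine the two least-probable nodes; the expected code length is the sum of the merged weights.
merge 5/103 + 28/309 → 43/309
merge 29/309 + 32/309 → 61/309
merge 43/309 + 46/309 → 89/309
merge 17/103 + 53/309 → 104/309
merge 55/309 + 61/309 → 116/309
merge 89/309 + 104/309 → 193/309
merge 116/309 + 193/309 → 1
L = 43/309 + 61/309 + 89/309 + 104/309 + 116/309 + 193/309 + 1 = 305/103 ≈ 2.961 bits/symbol.

2.961 bits/symbol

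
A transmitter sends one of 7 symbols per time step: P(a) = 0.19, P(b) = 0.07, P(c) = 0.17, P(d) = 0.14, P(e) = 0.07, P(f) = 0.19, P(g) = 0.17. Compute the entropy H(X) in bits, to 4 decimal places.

H = −Σ pᵢ log₂ pᵢ.
−0.19·log₂(0.19) = 0.4552
−0.07·log₂(0.07) = 0.2686
−0.17·log₂(0.17) = 0.4346
−0.14·log₂(0.14) = 0.3971
−0.07·log₂(0.07) = 0.2686
−0.19·log₂(0.19) = 0.4552
−0.17·log₂(0.17) = 0.4346
Sum ≈ 2.7138 → 2.7138 bits.

2.7138 bits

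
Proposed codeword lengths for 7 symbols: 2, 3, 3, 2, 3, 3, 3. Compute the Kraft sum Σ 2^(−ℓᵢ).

With common denominator 2^3 = 8: Σ 2^(−ℓᵢ) = 2/8 + 1/8 + 1/8 + 2/8 + 1/8 + 1/8 + 1/8 = 9/8 = 1.125.

1.125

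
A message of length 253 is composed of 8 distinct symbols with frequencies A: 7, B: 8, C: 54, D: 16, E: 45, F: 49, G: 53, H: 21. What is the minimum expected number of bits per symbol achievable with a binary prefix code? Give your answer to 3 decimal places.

2.759 bits/symbol

Probabilities are the counts divided by 253.
Repeatedly combine the two least-probable nodes; the expected code length is the sum of the merged weights.
merge 7/253 + 8/253 → 15/253
merge 15/253 + 16/253 → 31/253
merge 21/253 + 31/253 → 52/253
merge 45/253 + 49/253 → 94/253
merge 52/253 + 53/253 → 105/253
merge 54/253 + 94/253 → 148/253
merge 105/253 + 148/253 → 1
L = 15/253 + 31/253 + 52/253 + 94/253 + 105/253 + 148/253 + 1 = 698/253 ≈ 2.759 bits/symbol.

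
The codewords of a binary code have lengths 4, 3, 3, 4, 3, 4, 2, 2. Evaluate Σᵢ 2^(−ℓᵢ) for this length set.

With common denominator 2^4 = 16: Σ 2^(−ℓᵢ) = 1/16 + 2/16 + 2/16 + 1/16 + 2/16 + 1/16 + 4/16 + 4/16 = 17/16 = 1.0625.

1.0625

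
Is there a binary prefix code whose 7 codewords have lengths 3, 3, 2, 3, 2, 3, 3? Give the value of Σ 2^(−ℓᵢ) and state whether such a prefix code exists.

1.125; no

With common denominator 2^3 = 8: Σ 2^(−ℓᵢ) = 1/8 + 1/8 + 2/8 + 1/8 + 2/8 + 1/8 + 1/8 = 9/8 = 1.125.
Kraft's inequality requires Σ ≤ 1; here Σ = 1.125 > 1, so no such prefix code exists.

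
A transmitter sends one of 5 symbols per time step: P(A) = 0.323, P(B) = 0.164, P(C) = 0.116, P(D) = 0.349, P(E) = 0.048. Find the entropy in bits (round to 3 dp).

2.055 bits

H = −Σ pᵢ log₂ pᵢ.
−0.323·log₂(0.323) = 0.5266
−0.164·log₂(0.164) = 0.4278
−0.116·log₂(0.116) = 0.3605
−0.349·log₂(0.349) = 0.5300
−0.048·log₂(0.048) = 0.2103
Sum ≈ 2.0552 → 2.055 bits.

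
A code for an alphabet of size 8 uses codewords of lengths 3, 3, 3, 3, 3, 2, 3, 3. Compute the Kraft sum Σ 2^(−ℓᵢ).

1.125

With common denominator 2^3 = 8: Σ 2^(−ℓᵢ) = 1/8 + 1/8 + 1/8 + 1/8 + 1/8 + 2/8 + 1/8 + 1/8 = 9/8 = 1.125.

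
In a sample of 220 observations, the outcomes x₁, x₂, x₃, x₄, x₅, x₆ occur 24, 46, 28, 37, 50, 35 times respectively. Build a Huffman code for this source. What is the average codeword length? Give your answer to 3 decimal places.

2.564 bits/symbol

Probabilities are the counts divided by 220.
Repeatedly combine the two least-probable nodes; the expected code length is the sum of the merged weights.
merge 6/55 + 7/55 → 13/55
merge 7/44 + 37/220 → 18/55
merge 23/110 + 5/22 → 24/55
merge 13/55 + 18/55 → 31/55
merge 24/55 + 31/55 → 1
L = 13/55 + 18/55 + 24/55 + 31/55 + 1 = 141/55 ≈ 2.564 bits/symbol.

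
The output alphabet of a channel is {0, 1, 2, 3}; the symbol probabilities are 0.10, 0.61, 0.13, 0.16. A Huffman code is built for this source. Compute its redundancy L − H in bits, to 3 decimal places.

Entropy H = −Σ p log₂ p ≈ 1.5729 bits.
Huffman merges: 1/10+13/100→23/100; 4/25+23/100→39/100; 39/100+61/100→1. L = 81/50 ≈ 1.6200.
L − H = 1.6200 − 1.5729 = 0.047 bits.

0.047 bits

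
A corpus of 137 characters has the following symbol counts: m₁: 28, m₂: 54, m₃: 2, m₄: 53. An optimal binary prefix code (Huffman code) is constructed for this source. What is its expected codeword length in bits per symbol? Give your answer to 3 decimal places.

Probabilities are the counts divided by 137.
Repeatedly combine the two least-probable nodes; the expected code length is the sum of the merged weights.
merge 2/137 + 28/137 → 30/137
merge 30/137 + 53/137 → 83/137
merge 54/137 + 83/137 → 1
L = 30/137 + 83/137 + 1 = 250/137 ≈ 1.825 bits/symbol.

1.825 bits/symbol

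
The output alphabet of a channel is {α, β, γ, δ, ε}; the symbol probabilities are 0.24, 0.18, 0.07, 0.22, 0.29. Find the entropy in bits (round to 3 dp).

H = −Σ pᵢ log₂ pᵢ.
−0.24·log₂(0.24) = 0.4941
−0.18·log₂(0.18) = 0.4453
−0.07·log₂(0.07) = 0.2686
−0.22·log₂(0.22) = 0.4806
−0.29·log₂(0.29) = 0.5179
Sum ≈ 2.2065 → 2.206 bits.

2.206 bits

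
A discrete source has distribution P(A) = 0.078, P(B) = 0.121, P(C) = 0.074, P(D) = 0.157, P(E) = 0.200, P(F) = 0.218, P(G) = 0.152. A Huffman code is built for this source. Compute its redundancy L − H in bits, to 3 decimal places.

0.024 bits

Entropy H = −Σ p log₂ p ≈ 2.7097 bits.
Huffman merges: 37/500+39/500→19/125; 121/1000+19/125→273/1000; 19/125+157/1000→309/1000; 1/5+109/500→209/500; 273/1000+309/1000→291/500; 209/500+291/500→1. L = 1367/500 ≈ 2.7340.
L − H = 2.7340 − 2.7097 = 0.024 bits.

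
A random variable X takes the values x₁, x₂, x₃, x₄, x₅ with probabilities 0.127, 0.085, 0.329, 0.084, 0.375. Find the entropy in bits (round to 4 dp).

2.0389 bits

H = −Σ pᵢ log₂ pᵢ.
−0.127·log₂(0.127) = 0.3781
−0.085·log₂(0.085) = 0.3023
−0.329·log₂(0.329) = 0.5277
−0.084·log₂(0.084) = 0.3002
−0.375·log₂(0.375) = 0.5306
Sum ≈ 2.0389 → 2.0389 bits.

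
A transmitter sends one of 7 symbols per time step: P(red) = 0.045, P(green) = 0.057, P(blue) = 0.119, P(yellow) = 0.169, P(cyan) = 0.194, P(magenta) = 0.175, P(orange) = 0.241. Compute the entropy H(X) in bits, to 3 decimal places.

2.630 bits

H = −Σ pᵢ log₂ pᵢ.
−0.045·log₂(0.045) = 0.2013
−0.057·log₂(0.057) = 0.2356
−0.119·log₂(0.119) = 0.3654
−0.169·log₂(0.169) = 0.4335
−0.194·log₂(0.194) = 0.4590
−0.175·log₂(0.175) = 0.4401
−0.241·log₂(0.241) = 0.4947
Sum ≈ 2.6296 → 2.630 bits.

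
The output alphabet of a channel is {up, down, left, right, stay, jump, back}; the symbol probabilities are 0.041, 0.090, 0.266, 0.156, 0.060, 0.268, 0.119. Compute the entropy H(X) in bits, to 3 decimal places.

2.546 bits

H = −Σ pᵢ log₂ pᵢ.
−0.041·log₂(0.041) = 0.1889
−0.090·log₂(0.090) = 0.3127
−0.266·log₂(0.266) = 0.5082
−0.156·log₂(0.156) = 0.4181
−0.060·log₂(0.060) = 0.2435
−0.268·log₂(0.268) = 0.5091
−0.119·log₂(0.119) = 0.3654
Sum ≈ 2.5460 → 2.546 bits.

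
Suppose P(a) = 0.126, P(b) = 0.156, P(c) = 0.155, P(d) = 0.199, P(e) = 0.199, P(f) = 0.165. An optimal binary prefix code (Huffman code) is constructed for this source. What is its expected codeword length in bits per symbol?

Repeatedly combine the two least-probable nodes; the expected code length is the sum of the merged weights.
merge 63/500 + 31/200 → 281/1000
merge 39/250 + 33/200 → 321/1000
merge 199/1000 + 199/1000 → 199/500
merge 281/1000 + 321/1000 → 301/500
merge 199/500 + 301/500 → 1
L = 281/1000 + 321/1000 + 199/500 + 301/500 + 1 = 1301/500 = 2.602 bits/symbol.

2.602 bits/symbol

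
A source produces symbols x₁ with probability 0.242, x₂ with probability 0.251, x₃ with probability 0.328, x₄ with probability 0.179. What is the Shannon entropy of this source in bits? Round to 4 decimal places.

1.9677 bits

H = −Σ pᵢ log₂ pᵢ.
−0.242·log₂(0.242) = 0.4954
−0.251·log₂(0.251) = 0.5006
−0.328·log₂(0.328) = 0.5275
−0.179·log₂(0.179) = 0.4443
Sum ≈ 1.9677 → 1.9677 bits.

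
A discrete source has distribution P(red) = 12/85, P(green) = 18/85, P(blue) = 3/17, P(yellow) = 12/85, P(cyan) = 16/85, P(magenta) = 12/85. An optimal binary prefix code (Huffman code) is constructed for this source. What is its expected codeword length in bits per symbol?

2.6 bits/symbol

Repeatedly combine the two least-probable nodes; the expected code length is the sum of the merged weights.
merge 12/85 + 12/85 → 24/85
merge 12/85 + 3/17 → 27/85
merge 16/85 + 18/85 → 2/5
merge 24/85 + 27/85 → 3/5
merge 2/5 + 3/5 → 1
L = 24/85 + 27/85 + 2/5 + 3/5 + 1 = 13/5 = 2.6 bits/symbol.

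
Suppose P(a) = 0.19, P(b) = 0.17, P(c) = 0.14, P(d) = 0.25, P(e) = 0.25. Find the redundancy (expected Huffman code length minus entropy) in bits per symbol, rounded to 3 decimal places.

Entropy H = −Σ p log₂ p ≈ 2.2869 bits.
Huffman merges: 7/50+17/100→31/100; 19/100+1/4→11/25; 1/4+31/100→14/25; 11/25+14/25→1. L = 231/100 ≈ 2.3100.
L − H = 2.3100 − 2.2869 = 0.023 bits.

0.023 bits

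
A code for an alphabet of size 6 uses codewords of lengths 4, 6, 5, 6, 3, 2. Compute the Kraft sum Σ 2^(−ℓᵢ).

With common denominator 2^6 = 64: Σ 2^(−ℓᵢ) = 4/64 + 1/64 + 2/64 + 1/64 + 8/64 + 16/64 = 32/64 = 0.5.

0.5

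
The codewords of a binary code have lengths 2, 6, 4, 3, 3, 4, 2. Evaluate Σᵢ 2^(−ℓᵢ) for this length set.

With common denominator 2^6 = 64: Σ 2^(−ℓᵢ) = 16/64 + 1/64 + 4/64 + 8/64 + 8/64 + 4/64 + 16/64 = 57/64 = 0.890625.

0.890625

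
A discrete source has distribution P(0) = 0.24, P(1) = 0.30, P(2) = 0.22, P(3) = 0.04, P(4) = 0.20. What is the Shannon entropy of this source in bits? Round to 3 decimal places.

H = −Σ pᵢ log₂ pᵢ.
−0.24·log₂(0.24) = 0.4941
−0.30·log₂(0.30) = 0.5211
−0.22·log₂(0.22) = 0.4806
−0.04·log₂(0.04) = 0.1858
−0.20·log₂(0.20) = 0.4644
Sum ≈ 2.1459 → 2.146 bits.

2.146 bits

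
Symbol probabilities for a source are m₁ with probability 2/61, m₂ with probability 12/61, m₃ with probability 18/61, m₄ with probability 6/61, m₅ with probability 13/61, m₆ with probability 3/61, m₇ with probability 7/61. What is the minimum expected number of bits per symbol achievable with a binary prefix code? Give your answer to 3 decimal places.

2.557 bits/symbol

Repeatedly combine the two least-probable nodes; the expected code length is the sum of the merged weights.
merge 2/61 + 3/61 → 5/61
merge 5/61 + 6/61 → 11/61
merge 7/61 + 11/61 → 18/61
merge 12/61 + 13/61 → 25/61
merge 18/61 + 18/61 → 36/61
merge 25/61 + 36/61 → 1
L = 5/61 + 11/61 + 18/61 + 25/61 + 36/61 + 1 = 156/61 ≈ 2.557 bits/symbol.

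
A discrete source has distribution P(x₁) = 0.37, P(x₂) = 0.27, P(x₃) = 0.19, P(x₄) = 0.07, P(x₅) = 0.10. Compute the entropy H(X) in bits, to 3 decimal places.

2.097 bits

H = −Σ pᵢ log₂ pᵢ.
−0.37·log₂(0.37) = 0.5307
−0.27·log₂(0.27) = 0.5100
−0.19·log₂(0.19) = 0.4552
−0.07·log₂(0.07) = 0.2686
−0.10·log₂(0.10) = 0.3322
Sum ≈ 2.0967 → 2.097 bits.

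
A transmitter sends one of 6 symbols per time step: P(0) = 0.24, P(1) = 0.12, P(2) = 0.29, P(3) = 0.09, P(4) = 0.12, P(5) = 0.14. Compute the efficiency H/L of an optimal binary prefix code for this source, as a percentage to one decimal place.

99.4%

Entropy H = −Σ p log₂ p ≈ 2.4559 bits.
Huffman merges: 9/100+3/25→21/100; 3/25+7/50→13/50; 21/100+6/25→9/20; 13/50+29/100→11/20; 9/20+11/20→1. L = 247/100 ≈ 2.4700.
Efficiency = H/L = 2.4559/2.4700 = 99.4%.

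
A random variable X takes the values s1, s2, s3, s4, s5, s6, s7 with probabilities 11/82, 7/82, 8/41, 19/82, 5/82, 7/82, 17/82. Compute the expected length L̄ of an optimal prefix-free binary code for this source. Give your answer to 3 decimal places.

Repeatedly combine the two least-probable nodes; the expected code length is the sum of the merged weights.
merge 5/82 + 7/82 → 6/41
merge 7/82 + 11/82 → 9/41
merge 6/41 + 8/41 → 14/41
merge 17/82 + 9/41 → 35/82
merge 19/82 + 14/41 → 47/82
merge 35/82 + 47/82 → 1
L = 6/41 + 9/41 + 14/41 + 35/82 + 47/82 + 1 = 111/41 ≈ 2.707 bits/symbol.

2.707 bits/symbol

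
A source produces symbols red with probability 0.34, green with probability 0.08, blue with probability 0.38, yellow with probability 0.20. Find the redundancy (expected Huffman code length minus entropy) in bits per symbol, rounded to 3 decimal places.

0.084 bits

Entropy H = −Σ p log₂ p ≈ 1.8155 bits.
Huffman merges: 2/25+1/5→7/25; 7/25+17/50→31/50; 19/50+31/50→1. L = 19/10 ≈ 1.9000.
L − H = 1.9000 − 1.8155 = 0.084 bits.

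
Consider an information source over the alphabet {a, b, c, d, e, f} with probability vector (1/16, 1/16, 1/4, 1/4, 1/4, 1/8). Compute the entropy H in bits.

Each probability is a power of 1/2, so log₂(1/p) is an integer.
H = Σ p·log₂(1/p) = 1/16·4 + 1/16·4 + 1/4·2 + 1/4·2 + 1/4·2 + 1/8·3 = 2.375 bits.

2.375 bits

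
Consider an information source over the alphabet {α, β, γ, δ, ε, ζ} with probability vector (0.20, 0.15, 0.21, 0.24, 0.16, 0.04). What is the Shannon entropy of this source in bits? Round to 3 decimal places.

2.451 bits

H = −Σ pᵢ log₂ pᵢ.
−0.20·log₂(0.20) = 0.4644
−0.15·log₂(0.15) = 0.4105
−0.21·log₂(0.21) = 0.4728
−0.24·log₂(0.24) = 0.4941
−0.16·log₂(0.16) = 0.4230
−0.04·log₂(0.04) = 0.1858
Sum ≈ 2.4507 → 2.451 bits.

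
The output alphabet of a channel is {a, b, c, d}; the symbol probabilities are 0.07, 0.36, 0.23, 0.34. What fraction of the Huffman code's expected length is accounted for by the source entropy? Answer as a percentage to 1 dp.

93.6%

Entropy H = −Σ p log₂ p ≈ 1.8160 bits.
Huffman merges: 7/100+23/100→3/10; 3/10+17/50→16/25; 9/25+16/25→1. L = 97/50 ≈ 1.9400.
Efficiency = H/L = 1.8160/1.9400 = 93.6%.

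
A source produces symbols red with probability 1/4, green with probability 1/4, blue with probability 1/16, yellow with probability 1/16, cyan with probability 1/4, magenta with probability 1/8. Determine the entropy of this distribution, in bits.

2.375 bits

Each probability is a power of 1/2, so log₂(1/p) is an integer.
H = Σ p·log₂(1/p) = 1/4·2 + 1/4·2 + 1/16·4 + 1/16·4 + 1/4·2 + 1/8·3 = 2.375 bits.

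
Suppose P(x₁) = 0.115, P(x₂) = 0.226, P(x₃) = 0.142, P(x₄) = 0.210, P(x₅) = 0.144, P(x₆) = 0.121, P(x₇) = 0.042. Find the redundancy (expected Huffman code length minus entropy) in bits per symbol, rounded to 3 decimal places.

0.041 bits

Entropy H = −Σ p log₂ p ≈ 2.6798 bits.
Huffman merges: 21/500+23/200→157/1000; 121/1000+71/500→263/1000; 18/125+157/1000→301/1000; 21/100+113/500→109/250; 263/1000+301/1000→141/250; 109/250+141/250→1. L = 2721/1000 ≈ 2.7210.
L − H = 2.7210 − 2.6798 = 0.041 bits.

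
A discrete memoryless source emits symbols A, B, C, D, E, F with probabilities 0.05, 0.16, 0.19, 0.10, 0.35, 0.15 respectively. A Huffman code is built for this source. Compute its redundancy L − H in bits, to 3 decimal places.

Entropy H = −Σ p log₂ p ≈ 2.3672 bits.
Huffman merges: 1/20+1/10→3/20; 3/20+3/20→3/10; 4/25+19/100→7/20; 3/10+7/20→13/20; 7/20+13/20→1. L = 49/20 ≈ 2.4500.
L − H = 2.4500 − 2.3672 = 0.083 bits.

0.083 bits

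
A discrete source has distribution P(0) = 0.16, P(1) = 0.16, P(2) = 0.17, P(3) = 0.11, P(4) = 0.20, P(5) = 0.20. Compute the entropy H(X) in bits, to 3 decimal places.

H = −Σ pᵢ log₂ pᵢ.
−0.16·log₂(0.16) = 0.4230
−0.16·log₂(0.16) = 0.4230
−0.17·log₂(0.17) = 0.4346
−0.11·log₂(0.11) = 0.3503
−0.20·log₂(0.20) = 0.4644
−0.20·log₂(0.20) = 0.4644
Sum ≈ 2.5597 → 2.560 bits.

2.560 bits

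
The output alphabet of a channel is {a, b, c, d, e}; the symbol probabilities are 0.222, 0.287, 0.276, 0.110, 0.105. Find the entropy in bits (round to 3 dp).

2.203 bits

H = −Σ pᵢ log₂ pᵢ.
−0.222·log₂(0.222) = 0.4820
−0.287·log₂(0.287) = 0.5169
−0.276·log₂(0.276) = 0.5126
−0.110·log₂(0.110) = 0.3503
−0.105·log₂(0.105) = 0.3414
Sum ≈ 2.2032 → 2.203 bits.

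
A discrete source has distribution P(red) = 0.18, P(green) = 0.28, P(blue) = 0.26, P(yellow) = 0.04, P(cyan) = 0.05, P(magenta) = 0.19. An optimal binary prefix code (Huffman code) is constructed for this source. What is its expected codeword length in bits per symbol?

2.36 bits/symbol

Repeatedly combine the two least-probable nodes; the expected code length is the sum of the merged weights.
merge 1/25 + 1/20 → 9/100
merge 9/100 + 9/50 → 27/100
merge 19/100 + 13/50 → 9/20
merge 27/100 + 7/25 → 11/20
merge 9/20 + 11/20 → 1
L = 9/100 + 27/100 + 9/20 + 11/20 + 1 = 59/25 = 2.36 bits/symbol.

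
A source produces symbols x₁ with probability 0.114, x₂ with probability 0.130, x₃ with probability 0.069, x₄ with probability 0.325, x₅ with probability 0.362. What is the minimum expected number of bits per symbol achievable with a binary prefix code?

Repeatedly combine the two least-probable nodes; the expected code length is the sum of the merged weights.
merge 69/1000 + 57/500 → 183/1000
merge 13/100 + 183/1000 → 313/1000
merge 313/1000 + 13/40 → 319/500
merge 181/500 + 319/500 → 1
L = 183/1000 + 313/1000 + 319/500 + 1 = 1067/500 = 2.134 bits/symbol.

2.134 bits/symbol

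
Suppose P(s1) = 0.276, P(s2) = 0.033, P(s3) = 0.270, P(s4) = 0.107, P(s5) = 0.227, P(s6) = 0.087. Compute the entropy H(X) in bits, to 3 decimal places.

2.322 bits

H = −Σ pᵢ log₂ pᵢ.
−0.276·log₂(0.276) = 0.5126
−0.033·log₂(0.033) = 0.1624
−0.270·log₂(0.270) = 0.5100
−0.107·log₂(0.107) = 0.3450
−0.227·log₂(0.227) = 0.4856
−0.087·log₂(0.087) = 0.3065
Sum ≈ 2.3221 → 2.322 bits.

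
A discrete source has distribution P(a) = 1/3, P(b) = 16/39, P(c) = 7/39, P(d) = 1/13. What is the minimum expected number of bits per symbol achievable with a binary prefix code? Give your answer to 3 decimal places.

1.846 bits/symbol

Repeatedly combine the two least-probable nodes; the expected code length is the sum of the merged weights.
merge 1/13 + 7/39 → 10/39
merge 10/39 + 1/3 → 23/39
merge 16/39 + 23/39 → 1
L = 10/39 + 23/39 + 1 = 24/13 ≈ 1.846 bits/symbol.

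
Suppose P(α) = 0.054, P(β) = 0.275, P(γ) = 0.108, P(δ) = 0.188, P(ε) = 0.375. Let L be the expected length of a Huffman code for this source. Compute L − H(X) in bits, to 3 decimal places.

Entropy H = −Σ p log₂ p ≈ 2.0703 bits.
Huffman merges: 27/500+27/250→81/500; 81/500+47/250→7/20; 11/40+7/20→5/8; 3/8+5/8→1. L = 2137/1000 ≈ 2.1370.
L − H = 2.1370 − 2.0703 = 0.067 bits.

0.067 bits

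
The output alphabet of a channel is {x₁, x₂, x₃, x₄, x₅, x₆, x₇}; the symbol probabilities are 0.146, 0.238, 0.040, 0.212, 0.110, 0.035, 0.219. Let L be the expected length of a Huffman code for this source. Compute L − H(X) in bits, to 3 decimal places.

Entropy H = −Σ p log₂ p ≈ 2.5578 bits.
Huffman merges: 7/200+1/25→3/40; 3/40+11/100→37/200; 73/500+37/200→331/1000; 53/250+219/1000→431/1000; 119/500+331/1000→569/1000; 431/1000+569/1000→1. L = 2591/1000 ≈ 2.5910.
L − H = 2.5910 − 2.5578 = 0.033 bits.

0.033 bits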